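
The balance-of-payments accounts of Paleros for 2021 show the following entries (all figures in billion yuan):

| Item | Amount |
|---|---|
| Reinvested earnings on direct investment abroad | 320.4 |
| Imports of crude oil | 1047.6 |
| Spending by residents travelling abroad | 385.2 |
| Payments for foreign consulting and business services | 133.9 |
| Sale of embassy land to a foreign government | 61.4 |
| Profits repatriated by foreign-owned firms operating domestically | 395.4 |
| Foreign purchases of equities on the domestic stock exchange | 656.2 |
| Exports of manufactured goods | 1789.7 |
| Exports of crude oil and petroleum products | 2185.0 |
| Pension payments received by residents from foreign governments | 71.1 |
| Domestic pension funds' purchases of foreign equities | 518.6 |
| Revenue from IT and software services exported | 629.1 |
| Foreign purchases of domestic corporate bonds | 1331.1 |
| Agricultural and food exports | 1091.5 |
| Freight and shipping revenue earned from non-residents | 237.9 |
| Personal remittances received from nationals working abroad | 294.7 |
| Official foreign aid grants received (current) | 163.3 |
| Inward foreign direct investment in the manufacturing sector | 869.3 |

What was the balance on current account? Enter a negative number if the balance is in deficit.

4820.6

Goods: -1047.6 + 2185.0 + 1091.5 + 1789.7 = 4018.6
Services: 629.1 - 133.9 + 237.9 - 385.2 = 347.9
Primary income: 320.4 - 395.4 = -75.0
Secondary income: 71.1 + 163.3 + 294.7 = 529.1
Current account = 4018.6 + 347.9 + (-75.0) + 529.1 = 4820.6
(Excluded from the current account — capital account: sale of embassy land to a foreign government 61.4; financial account: foreign purchases of equities on the domestic stock exchange 656.2, domestic pension funds' purchases of foreign equities 518.6, foreign purchases of domestic corporate bonds 1331.1, inward foreign direct investment in the manufacturing sector 869.3.)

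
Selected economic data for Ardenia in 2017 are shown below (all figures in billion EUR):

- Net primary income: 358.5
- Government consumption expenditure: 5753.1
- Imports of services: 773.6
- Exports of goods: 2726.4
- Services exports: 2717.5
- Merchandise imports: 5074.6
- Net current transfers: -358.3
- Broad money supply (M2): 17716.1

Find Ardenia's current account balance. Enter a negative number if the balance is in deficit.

-404.1

Goods balance = 2726.4 - 5074.6 = -2348.2
Services balance = 2717.5 - 773.6 = 1943.9
Trade balance (goods + services) = -2348.2 + 1943.9 = -404.3
Net primary income = 358.5
Net secondary income = -358.3
Current account = -404.3 + 358.5 + (-358.3) = -404.1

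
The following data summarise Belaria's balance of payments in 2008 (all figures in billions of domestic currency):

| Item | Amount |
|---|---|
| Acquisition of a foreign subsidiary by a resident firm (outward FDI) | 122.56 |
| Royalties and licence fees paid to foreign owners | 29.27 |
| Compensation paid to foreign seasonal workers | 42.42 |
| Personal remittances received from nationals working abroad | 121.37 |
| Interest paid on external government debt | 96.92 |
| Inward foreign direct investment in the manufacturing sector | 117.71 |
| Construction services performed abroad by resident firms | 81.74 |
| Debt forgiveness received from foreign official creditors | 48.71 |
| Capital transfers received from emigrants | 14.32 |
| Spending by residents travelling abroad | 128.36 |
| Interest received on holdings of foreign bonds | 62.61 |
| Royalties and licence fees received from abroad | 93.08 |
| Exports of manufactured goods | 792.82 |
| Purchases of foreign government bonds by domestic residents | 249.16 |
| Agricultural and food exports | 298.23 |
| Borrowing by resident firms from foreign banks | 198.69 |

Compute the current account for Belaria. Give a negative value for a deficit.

Goods: 298.23 + 792.82 = 1091.05
Services: -128.36 + 93.08 + 81.74 - 29.27 = 17.19
Primary income: -42.42 + 62.61 - 96.92 = -76.73
Secondary income: 121.37
Current account = 1091.05 + 17.19 + (-76.73) + 121.37 = 1152.88
(Excluded from the current account — financial account: acquisition of a foreign subsidiary by a resident firm (outward FDI) 122.56, inward foreign direct investment in the manufacturing sector 117.71, purchases of foreign government bonds by domestic residents 249.16, borrowing by resident firms from foreign banks 198.69; capital account: debt forgiveness received from foreign official creditors 48.71, capital transfers received from emigrants 14.32.)

1152.88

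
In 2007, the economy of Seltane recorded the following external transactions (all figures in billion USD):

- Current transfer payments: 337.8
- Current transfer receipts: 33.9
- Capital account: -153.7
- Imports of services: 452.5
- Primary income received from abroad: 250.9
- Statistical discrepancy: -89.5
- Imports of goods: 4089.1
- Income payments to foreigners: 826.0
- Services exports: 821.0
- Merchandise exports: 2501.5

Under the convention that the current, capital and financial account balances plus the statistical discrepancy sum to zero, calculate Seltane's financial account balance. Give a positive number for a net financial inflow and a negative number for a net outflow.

Goods balance = 2501.5 - 4089.1 = -1587.6
Services balance = 821.0 - 452.5 = 368.5
Trade balance (goods + services) = -1587.6 + 368.5 = -1219.1
Net primary income = 250.9 - 826.0 = -575.1
Net secondary income = 33.9 - 337.8 = -303.9
Current account = -1219.1 + (-575.1) + (-303.9) = -2098.1
Financial account = -(-2098.1 + (-153.7) + (-89.5)) = 2341.3

2341.3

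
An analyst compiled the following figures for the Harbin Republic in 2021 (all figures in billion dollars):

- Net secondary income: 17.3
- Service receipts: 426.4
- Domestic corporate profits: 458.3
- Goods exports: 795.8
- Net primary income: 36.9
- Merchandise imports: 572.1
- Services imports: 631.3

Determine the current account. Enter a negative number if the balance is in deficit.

Goods balance = 795.8 - 572.1 = 223.7
Services balance = 426.4 - 631.3 = -204.9
Trade balance (goods + services) = 223.7 + (-204.9) = 18.8
Net primary income = 36.9
Net secondary income = 17.3
Current account = 18.8 + 36.9 + 17.3 = 73.0

73.0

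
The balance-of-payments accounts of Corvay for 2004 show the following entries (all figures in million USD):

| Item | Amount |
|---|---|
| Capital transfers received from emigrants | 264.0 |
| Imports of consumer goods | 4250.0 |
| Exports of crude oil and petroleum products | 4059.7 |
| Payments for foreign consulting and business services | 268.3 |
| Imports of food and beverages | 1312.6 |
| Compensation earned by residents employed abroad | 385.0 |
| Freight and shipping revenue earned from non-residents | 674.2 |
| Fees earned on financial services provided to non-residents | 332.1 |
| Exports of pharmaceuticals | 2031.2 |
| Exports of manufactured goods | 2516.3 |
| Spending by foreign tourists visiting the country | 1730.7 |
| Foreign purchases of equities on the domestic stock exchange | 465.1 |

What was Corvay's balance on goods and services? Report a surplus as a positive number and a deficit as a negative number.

Goods: -4250.0 - 1312.6 + 4059.7 + 2516.3 + 2031.2 = 3044.6
Services: 332.1 - 268.3 + 1730.7 + 674.2 = 2468.7
Trade balance = 3044.6 + 2468.7 = 5513.3
(Excluded from the trade balance — capital account: capital transfers received from emigrants 264.0; primary income: compensation earned by residents employed abroad 385.0; financial account: foreign purchases of equities on the domestic stock exchange 465.1.)

5513.3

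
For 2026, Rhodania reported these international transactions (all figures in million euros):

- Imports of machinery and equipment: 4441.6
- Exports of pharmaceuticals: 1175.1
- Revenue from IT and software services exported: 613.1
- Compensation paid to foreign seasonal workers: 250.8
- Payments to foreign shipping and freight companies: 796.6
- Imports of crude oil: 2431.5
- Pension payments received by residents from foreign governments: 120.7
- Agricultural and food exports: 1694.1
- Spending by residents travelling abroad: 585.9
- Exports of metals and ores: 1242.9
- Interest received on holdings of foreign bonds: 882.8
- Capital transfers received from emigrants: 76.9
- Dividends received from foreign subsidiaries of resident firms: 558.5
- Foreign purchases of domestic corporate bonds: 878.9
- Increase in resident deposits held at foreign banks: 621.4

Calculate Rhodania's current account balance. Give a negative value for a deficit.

-2219.2

Goods: 1242.9 - 2431.5 + 1694.1 - 4441.6 + 1175.1 = -2761.0
Services: -796.6 - 585.9 + 613.1 = -769.4
Primary income: 558.5 + 882.8 - 250.8 = 1190.5
Secondary income: 120.7
Current account = (-2761.0) + (-769.4) + 1190.5 + 120.7 = -2219.2
(Excluded from the current account — capital account: capital transfers received from emigrants 76.9; financial account: foreign purchases of domestic corporate bonds 878.9, increase in resident deposits held at foreign banks 621.4.)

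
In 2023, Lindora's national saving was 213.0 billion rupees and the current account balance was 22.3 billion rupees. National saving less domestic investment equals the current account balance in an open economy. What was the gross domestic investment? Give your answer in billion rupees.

190.7

S - I = CA (net lending to the rest of the world).
I = S - CA = 213.0 - 22.3 = 190.7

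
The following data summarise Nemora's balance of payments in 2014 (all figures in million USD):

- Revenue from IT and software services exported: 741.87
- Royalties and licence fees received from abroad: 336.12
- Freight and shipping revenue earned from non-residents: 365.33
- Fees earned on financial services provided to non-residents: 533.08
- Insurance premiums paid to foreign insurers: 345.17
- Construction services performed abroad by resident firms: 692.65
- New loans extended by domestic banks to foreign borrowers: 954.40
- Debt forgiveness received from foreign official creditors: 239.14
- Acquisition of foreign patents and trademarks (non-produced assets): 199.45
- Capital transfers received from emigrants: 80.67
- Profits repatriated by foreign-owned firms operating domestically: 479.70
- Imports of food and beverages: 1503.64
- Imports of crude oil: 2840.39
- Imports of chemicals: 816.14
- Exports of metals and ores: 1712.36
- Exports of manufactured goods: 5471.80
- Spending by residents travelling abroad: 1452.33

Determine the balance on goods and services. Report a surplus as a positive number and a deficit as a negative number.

Goods: -816.14 + 5471.80 - 1503.64 + 1712.36 - 2840.39 = 2023.99
Services: 692.65 - 345.17 - 1452.33 + 741.87 + 365.33 + 336.12 + 533.08 = 871.55
Trade balance = 2023.99 + 871.55 = 2895.54
(Excluded from the trade balance — financial account: new loans extended by domestic banks to foreign borrowers 954.40; capital account: debt forgiveness received from foreign official creditors 239.14, acquisition of foreign patents and trademarks (non-produced assets) 199.45, capital transfers received from emigrants 80.67; primary income: profits repatriated by foreign-owned firms operating domestically 479.70.)

2895.54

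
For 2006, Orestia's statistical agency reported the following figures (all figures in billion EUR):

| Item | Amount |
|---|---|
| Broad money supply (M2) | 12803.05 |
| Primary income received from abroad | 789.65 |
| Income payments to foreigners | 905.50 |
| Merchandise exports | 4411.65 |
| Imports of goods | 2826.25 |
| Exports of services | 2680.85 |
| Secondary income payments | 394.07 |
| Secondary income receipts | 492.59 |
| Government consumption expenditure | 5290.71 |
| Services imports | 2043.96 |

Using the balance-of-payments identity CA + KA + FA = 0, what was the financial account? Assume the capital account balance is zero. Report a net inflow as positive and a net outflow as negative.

Goods balance = 4411.65 - 2826.25 = 1585.40
Services balance = 2680.85 - 2043.96 = 636.89
Trade balance (goods + services) = 1585.40 + 636.89 = 2222.29
Net primary income = 789.65 - 905.50 = -115.85
Net secondary income = 492.59 - 394.07 = 98.52
Current account = 2222.29 + (-115.85) + 98.52 = 2204.96
Financial account = -(2204.96) = -2204.96

-2204.96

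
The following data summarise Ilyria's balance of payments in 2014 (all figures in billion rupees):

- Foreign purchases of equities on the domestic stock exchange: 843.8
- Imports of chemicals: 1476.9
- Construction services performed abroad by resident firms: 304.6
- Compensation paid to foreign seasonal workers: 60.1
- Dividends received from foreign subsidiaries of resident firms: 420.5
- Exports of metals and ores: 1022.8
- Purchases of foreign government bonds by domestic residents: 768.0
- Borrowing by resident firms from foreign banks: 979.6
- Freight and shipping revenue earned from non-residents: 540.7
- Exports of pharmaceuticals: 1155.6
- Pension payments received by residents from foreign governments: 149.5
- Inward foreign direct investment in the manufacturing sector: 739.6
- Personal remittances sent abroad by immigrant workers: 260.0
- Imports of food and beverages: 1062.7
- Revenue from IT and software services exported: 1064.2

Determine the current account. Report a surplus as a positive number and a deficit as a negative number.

1798.2

Goods: 1155.6 - 1476.9 + 1022.8 - 1062.7 = -361.2
Services: 304.6 + 540.7 + 1064.2 = 1909.5
Primary income: -60.1 + 420.5 = 360.4
Secondary income: -260.0 + 149.5 = -110.5
Current account = (-361.2) + 1909.5 + 360.4 + (-110.5) = 1798.2
(Excluded from the current account — financial account: foreign purchases of equities on the domestic stock exchange 843.8, purchases of foreign government bonds by domestic residents 768.0, borrowing by resident firms from foreign banks 979.6, inward foreign direct investment in the manufacturing sector 739.6.)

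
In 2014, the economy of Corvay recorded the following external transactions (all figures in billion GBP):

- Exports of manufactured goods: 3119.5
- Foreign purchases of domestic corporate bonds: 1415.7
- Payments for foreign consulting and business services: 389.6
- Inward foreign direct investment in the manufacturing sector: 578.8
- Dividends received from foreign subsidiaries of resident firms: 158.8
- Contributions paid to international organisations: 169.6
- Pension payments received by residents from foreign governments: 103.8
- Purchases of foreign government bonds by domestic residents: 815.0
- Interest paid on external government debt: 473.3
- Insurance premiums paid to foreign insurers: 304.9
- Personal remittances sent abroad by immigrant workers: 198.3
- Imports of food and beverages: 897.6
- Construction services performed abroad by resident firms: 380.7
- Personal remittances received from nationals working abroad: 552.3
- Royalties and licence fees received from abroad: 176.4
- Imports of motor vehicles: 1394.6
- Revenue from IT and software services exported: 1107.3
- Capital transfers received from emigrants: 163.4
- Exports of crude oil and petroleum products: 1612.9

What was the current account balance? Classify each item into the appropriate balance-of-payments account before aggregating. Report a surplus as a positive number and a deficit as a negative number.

Goods: -897.6 - 1394.6 + 1612.9 + 3119.5 = 2440.2
Services: 1107.3 - 304.9 + 380.7 - 389.6 + 176.4 = 969.9
Primary income: 158.8 - 473.3 = -314.5
Secondary income: -198.3 - 169.6 + 552.3 + 103.8 = 288.2
Current account = 2440.2 + 969.9 + (-314.5) + 288.2 = 3383.8
(Excluded from the current account — financial account: foreign purchases of domestic corporate bonds 1415.7, inward foreign direct investment in the manufacturing sector 578.8, purchases of foreign government bonds by domestic residents 815.0; capital account: capital transfers received from emigrants 163.4.)

3383.8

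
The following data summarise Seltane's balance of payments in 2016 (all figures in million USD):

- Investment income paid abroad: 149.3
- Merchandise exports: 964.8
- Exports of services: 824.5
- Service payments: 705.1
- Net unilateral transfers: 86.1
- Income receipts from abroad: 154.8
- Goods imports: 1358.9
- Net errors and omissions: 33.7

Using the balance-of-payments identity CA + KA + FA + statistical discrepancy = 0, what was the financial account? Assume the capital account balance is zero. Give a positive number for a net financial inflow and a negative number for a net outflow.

149.4

Goods balance = 964.8 - 1358.9 = -394.1
Services balance = 824.5 - 705.1 = 119.4
Trade balance (goods + services) = -394.1 + 119.4 = -274.7
Net primary income = 154.8 - 149.3 = 5.5
Net secondary income = 86.1
Current account = -274.7 + 5.5 + 86.1 = -183.1
Financial account = -(-183.1 + 33.7) = 149.4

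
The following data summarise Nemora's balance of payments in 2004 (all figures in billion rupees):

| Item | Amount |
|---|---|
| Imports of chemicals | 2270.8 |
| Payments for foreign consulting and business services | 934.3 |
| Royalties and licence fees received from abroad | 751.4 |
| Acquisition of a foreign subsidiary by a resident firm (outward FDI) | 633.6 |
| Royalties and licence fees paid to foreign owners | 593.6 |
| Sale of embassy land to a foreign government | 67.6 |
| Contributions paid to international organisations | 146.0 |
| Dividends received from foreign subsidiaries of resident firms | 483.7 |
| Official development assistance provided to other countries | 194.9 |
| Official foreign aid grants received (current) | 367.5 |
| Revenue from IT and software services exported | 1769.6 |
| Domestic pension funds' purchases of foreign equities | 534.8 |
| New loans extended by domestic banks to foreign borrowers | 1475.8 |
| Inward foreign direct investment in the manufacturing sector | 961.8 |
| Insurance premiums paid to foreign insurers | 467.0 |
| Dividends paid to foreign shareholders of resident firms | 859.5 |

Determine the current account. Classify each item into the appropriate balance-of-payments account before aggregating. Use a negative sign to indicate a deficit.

-2093.9

Goods: -2270.8
Services: -593.6 + 751.4 + 1769.6 - 467.0 - 934.3 = 526.1
Primary income: -859.5 + 483.7 = -375.8
Secondary income: -194.9 + 367.5 - 146.0 = 26.6
Current account = (-2270.8) + 526.1 + (-375.8) + 26.6 = -2093.9
(Excluded from the current account — financial account: acquisition of a foreign subsidiary by a resident firm (outward FDI) 633.6, domestic pension funds' purchases of foreign equities 534.8, new loans extended by domestic banks to foreign borrowers 1475.8, inward foreign direct investment in the manufacturing sector 961.8; capital account: sale of embassy land to a foreign government 67.6.)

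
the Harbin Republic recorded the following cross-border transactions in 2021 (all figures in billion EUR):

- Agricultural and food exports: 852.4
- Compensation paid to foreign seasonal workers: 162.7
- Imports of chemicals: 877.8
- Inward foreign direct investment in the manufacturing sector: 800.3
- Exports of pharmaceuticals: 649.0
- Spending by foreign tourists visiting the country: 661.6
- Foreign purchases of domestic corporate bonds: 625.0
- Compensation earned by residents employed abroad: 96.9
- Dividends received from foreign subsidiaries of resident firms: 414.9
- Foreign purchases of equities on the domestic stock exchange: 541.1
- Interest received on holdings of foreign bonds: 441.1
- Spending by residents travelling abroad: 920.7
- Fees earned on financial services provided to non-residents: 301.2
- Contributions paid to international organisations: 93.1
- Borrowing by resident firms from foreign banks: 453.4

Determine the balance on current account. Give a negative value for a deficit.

1362.8

Goods: 649.0 + 852.4 - 877.8 = 623.6
Services: 301.2 + 661.6 - 920.7 = 42.1
Primary income: 441.1 + 414.9 + 96.9 - 162.7 = 790.2
Secondary income: -93.1
Current account = 623.6 + 42.1 + 790.2 + (-93.1) = 1362.8
(Excluded from the current account — financial account: inward foreign direct investment in the manufacturing sector 800.3, foreign purchases of domestic corporate bonds 625.0, foreign purchases of equities on the domestic stock exchange 541.1, borrowing by resident firms from foreign banks 453.4.)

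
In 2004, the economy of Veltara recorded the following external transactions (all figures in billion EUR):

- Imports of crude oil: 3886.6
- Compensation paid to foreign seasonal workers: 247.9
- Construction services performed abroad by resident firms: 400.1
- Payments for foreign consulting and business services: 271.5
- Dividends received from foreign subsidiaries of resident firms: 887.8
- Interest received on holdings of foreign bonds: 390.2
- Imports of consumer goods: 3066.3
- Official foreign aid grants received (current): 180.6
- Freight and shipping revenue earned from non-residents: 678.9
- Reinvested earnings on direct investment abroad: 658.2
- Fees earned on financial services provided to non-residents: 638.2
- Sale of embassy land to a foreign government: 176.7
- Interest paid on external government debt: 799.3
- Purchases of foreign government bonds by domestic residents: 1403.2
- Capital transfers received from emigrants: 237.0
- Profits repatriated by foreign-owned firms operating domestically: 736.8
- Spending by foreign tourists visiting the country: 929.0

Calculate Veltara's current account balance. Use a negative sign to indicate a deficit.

Goods: -3886.6 - 3066.3 = -6952.9
Services: -271.5 + 929.0 + 638.2 + 678.9 + 400.1 = 2374.7
Primary income: -799.3 + 390.2 - 736.8 + 658.2 + 887.8 - 247.9 = 152.2
Secondary income: 180.6
Current account = (-6952.9) + 2374.7 + 152.2 + 180.6 = -4245.4
(Excluded from the current account — capital account: sale of embassy land to a foreign government 176.7, capital transfers received from emigrants 237.0; financial account: purchases of foreign government bonds by domestic residents 1403.2.)

-4245.4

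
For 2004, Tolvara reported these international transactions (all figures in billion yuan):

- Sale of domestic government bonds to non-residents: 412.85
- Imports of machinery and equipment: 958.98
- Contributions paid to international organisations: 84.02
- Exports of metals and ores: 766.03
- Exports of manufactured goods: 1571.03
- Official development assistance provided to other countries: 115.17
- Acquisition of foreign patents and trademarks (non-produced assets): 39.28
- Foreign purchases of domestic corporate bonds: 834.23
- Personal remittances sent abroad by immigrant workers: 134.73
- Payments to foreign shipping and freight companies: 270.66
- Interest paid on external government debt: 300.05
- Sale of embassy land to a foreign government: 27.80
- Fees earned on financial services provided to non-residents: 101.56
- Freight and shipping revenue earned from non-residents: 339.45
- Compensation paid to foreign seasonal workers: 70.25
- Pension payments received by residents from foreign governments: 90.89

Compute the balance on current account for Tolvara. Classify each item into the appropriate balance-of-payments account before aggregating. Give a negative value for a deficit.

935.10

Goods: 766.03 + 1571.03 - 958.98 = 1378.08
Services: -270.66 + 101.56 + 339.45 = 170.35
Primary income: -70.25 - 300.05 = -370.30
Secondary income: -134.73 - 84.02 - 115.17 + 90.89 = -243.03
Current account = 1378.08 + 170.35 + (-370.30) + (-243.03) = 935.10
(Excluded from the current account — financial account: sale of domestic government bonds to non-residents 412.85, foreign purchases of domestic corporate bonds 834.23; capital account: acquisition of foreign patents and trademarks (non-produced assets) 39.28, sale of embassy land to a foreign government 27.80.)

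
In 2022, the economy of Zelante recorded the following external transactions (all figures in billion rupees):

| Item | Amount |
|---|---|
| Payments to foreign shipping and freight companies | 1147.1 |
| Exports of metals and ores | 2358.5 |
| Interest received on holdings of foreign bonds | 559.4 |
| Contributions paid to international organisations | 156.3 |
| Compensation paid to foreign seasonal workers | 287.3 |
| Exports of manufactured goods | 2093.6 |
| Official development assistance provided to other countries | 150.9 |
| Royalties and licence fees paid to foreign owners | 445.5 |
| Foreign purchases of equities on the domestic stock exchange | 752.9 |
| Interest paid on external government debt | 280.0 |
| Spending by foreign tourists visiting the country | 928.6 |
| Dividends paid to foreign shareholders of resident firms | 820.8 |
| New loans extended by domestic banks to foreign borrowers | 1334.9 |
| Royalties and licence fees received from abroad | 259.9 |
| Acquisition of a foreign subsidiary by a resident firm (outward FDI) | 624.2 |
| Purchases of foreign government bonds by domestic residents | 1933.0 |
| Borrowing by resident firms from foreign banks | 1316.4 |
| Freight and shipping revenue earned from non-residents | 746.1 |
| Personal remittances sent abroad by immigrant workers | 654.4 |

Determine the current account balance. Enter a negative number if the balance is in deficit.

3003.8

Goods: 2358.5 + 2093.6 = 4452.1
Services: 746.1 - 1147.1 + 928.6 - 445.5 + 259.9 = 342.0
Primary income: 559.4 - 820.8 - 287.3 - 280.0 = -828.7
Secondary income: -150.9 - 156.3 - 654.4 = -961.6
Current account = 4452.1 + 342.0 + (-828.7) + (-961.6) = 3003.8
(Excluded from the current account — financial account: foreign purchases of equities on the domestic stock exchange 752.9, new loans extended by domestic banks to foreign borrowers 1334.9, acquisition of a foreign subsidiary by a resident firm (outward FDI) 624.2, purchases of foreign government bonds by domestic residents 1933.0, borrowing by resident firms from foreign banks 1316.4.)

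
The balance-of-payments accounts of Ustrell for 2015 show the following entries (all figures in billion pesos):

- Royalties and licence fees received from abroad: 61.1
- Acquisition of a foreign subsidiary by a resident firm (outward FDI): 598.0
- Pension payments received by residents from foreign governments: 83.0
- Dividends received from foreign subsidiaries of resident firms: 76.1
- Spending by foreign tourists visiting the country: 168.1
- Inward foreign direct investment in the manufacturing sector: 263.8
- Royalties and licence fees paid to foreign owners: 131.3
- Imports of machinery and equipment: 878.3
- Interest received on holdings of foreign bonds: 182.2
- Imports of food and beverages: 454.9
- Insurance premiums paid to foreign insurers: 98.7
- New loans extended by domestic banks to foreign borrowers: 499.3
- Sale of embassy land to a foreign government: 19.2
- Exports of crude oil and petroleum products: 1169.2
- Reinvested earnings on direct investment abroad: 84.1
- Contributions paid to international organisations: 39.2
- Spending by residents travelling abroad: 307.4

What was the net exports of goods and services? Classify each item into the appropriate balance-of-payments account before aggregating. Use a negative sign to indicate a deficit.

-472.2

Goods: 1169.2 - 878.3 - 454.9 = -164.0
Services: 168.1 + 61.1 - 98.7 - 307.4 - 131.3 = -308.2
Trade balance = -164.0 + (-308.2) = -472.2
(Excluded from the trade balance — financial account: acquisition of a foreign subsidiary by a resident firm (outward FDI) 598.0, inward foreign direct investment in the manufacturing sector 263.8, new loans extended by domestic banks to foreign borrowers 499.3; secondary income: pension payments received by residents from foreign governments 83.0, contributions paid to international organisations 39.2; primary income: dividends received from foreign subsidiaries of resident firms 76.1, interest received on holdings of foreign bonds 182.2, reinvested earnings on direct investment abroad 84.1; capital account: sale of embassy land to a foreign government 19.2.)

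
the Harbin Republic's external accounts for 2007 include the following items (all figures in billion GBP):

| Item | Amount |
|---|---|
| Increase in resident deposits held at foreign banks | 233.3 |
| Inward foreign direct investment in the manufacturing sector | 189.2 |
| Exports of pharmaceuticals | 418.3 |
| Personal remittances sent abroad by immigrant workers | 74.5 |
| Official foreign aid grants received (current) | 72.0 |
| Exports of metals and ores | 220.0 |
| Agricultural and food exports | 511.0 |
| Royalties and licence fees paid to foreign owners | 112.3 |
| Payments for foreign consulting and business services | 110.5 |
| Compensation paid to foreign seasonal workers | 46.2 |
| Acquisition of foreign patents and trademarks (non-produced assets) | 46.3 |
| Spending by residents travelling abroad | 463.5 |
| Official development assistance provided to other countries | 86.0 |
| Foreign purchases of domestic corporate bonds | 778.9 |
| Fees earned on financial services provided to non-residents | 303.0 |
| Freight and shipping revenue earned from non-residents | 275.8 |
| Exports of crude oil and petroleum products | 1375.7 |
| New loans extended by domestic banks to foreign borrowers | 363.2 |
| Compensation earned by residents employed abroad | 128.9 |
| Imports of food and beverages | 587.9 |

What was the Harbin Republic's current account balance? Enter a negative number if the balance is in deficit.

Goods: 1375.7 + 511.0 + 418.3 + 220.0 - 587.9 = 1937.1
Services: -463.5 - 110.5 + 275.8 + 303.0 - 112.3 = -107.5
Primary income: -46.2 + 128.9 = 82.7
Secondary income: 72.0 - 86.0 - 74.5 = -88.5
Current account = 1937.1 + (-107.5) + 82.7 + (-88.5) = 1823.8
(Excluded from the current account — financial account: increase in resident deposits held at foreign banks 233.3, inward foreign direct investment in the manufacturing sector 189.2, foreign purchases of domestic corporate bonds 778.9, new loans extended by domestic banks to foreign borrowers 363.2; capital account: acquisition of foreign patents and trademarks (non-produced assets) 46.3.)

1823.8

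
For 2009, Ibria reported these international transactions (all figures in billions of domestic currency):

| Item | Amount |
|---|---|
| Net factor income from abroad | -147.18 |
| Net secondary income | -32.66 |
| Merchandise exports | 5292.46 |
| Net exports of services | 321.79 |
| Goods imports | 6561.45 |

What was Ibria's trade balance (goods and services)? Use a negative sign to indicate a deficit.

-947.20

Goods balance = 5292.46 - 6561.45 = -1268.99
Services balance = 321.79
Trade balance (goods + services) = -1268.99 + 321.79 = -947.20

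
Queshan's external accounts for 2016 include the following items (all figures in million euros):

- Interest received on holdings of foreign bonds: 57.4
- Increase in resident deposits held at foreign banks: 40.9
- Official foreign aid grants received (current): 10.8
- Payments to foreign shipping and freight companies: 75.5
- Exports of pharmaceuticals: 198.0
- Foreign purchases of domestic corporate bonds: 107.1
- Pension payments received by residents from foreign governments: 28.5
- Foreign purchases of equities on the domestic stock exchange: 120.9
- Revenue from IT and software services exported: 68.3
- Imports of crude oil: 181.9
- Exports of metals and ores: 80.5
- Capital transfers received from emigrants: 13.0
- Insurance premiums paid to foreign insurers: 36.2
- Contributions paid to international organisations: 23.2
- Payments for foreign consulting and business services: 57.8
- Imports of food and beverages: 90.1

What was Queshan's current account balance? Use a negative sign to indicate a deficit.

-21.2

Goods: 80.5 + 198.0 - 90.1 - 181.9 = 6.5
Services: -36.2 - 75.5 - 57.8 + 68.3 = -101.2
Primary income: 57.4
Secondary income: -23.2 + 10.8 + 28.5 = 16.1
Current account = 6.5 + (-101.2) + 57.4 + 16.1 = -21.2
(Excluded from the current account — financial account: increase in resident deposits held at foreign banks 40.9, foreign purchases of domestic corporate bonds 107.1, foreign purchases of equities on the domestic stock exchange 120.9; capital account: capital transfers received from emigrants 13.0.)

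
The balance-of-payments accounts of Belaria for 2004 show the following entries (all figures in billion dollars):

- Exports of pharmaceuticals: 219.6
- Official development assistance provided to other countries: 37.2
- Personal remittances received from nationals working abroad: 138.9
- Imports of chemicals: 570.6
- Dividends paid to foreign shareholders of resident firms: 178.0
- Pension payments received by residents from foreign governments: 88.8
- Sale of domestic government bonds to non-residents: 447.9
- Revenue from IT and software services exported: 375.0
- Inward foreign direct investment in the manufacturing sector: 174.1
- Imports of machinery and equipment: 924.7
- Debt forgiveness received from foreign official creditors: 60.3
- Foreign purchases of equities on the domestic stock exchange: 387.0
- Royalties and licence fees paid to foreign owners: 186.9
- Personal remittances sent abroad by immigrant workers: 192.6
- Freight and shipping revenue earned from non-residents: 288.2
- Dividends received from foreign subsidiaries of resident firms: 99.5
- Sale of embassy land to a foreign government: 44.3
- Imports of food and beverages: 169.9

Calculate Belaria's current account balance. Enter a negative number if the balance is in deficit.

-1049.9

Goods: 219.6 - 169.9 - 570.6 - 924.7 = -1445.6
Services: -186.9 + 375.0 + 288.2 = 476.3
Primary income: 99.5 - 178.0 = -78.5
Secondary income: -192.6 - 37.2 + 138.9 + 88.8 = -2.1
Current account = (-1445.6) + 476.3 + (-78.5) + (-2.1) = -1049.9
(Excluded from the current account — financial account: sale of domestic government bonds to non-residents 447.9, inward foreign direct investment in the manufacturing sector 174.1, foreign purchases of equities on the domestic stock exchange 387.0; capital account: debt forgiveness received from foreign official creditors 60.3, sale of embassy land to a foreign government 44.3.)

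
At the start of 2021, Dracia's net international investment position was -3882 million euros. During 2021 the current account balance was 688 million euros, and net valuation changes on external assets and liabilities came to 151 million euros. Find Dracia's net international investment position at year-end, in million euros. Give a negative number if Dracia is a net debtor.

Change in NIIP = current account + net valuation change = 688 + 151 = 839
End-of-year NIIP = -3882 + 839 = -3043

-3043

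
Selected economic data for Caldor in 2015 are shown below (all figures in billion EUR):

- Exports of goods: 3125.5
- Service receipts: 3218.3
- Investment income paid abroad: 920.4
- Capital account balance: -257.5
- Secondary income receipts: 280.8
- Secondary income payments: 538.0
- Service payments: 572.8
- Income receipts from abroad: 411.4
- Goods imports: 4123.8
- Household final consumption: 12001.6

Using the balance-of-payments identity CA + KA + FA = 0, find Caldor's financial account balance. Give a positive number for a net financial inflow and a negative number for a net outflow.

-623.5

Goods balance = 3125.5 - 4123.8 = -998.3
Services balance = 3218.3 - 572.8 = 2645.5
Trade balance (goods + services) = -998.3 + 2645.5 = 1647.2
Net primary income = 411.4 - 920.4 = -509.0
Net secondary income = 280.8 - 538.0 = -257.2
Current account = 1647.2 + (-509.0) + (-257.2) = 881.0
Financial account = -(881.0 + (-257.5)) = -623.5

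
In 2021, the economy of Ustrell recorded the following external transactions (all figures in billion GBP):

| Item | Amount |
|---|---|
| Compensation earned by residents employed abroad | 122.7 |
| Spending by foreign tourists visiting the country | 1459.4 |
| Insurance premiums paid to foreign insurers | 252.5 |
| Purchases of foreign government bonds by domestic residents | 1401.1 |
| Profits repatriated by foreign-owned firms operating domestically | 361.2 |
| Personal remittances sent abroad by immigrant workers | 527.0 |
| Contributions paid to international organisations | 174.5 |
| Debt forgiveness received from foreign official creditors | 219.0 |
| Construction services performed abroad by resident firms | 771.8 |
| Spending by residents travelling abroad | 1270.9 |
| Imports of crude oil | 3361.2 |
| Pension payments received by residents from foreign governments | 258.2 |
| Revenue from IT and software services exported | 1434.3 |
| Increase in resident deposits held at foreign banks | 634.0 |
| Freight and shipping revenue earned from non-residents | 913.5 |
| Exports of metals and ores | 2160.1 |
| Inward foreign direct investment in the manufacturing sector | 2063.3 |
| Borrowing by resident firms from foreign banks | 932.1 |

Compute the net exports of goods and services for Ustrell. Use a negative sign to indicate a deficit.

Goods: -3361.2 + 2160.1 = -1201.1
Services: 771.8 - 1270.9 - 252.5 + 1459.4 + 913.5 + 1434.3 = 3055.6
Trade balance = -1201.1 + 3055.6 = 1854.5
(Excluded from the trade balance — primary income: compensation earned by residents employed abroad 122.7, profits repatriated by foreign-owned firms operating domestically 361.2; financial account: purchases of foreign government bonds by domestic residents 1401.1, increase in resident deposits held at foreign banks 634.0, inward foreign direct investment in the manufacturing sector 2063.3, borrowing by resident firms from foreign banks 932.1; secondary income: personal remittances sent abroad by immigrant workers 527.0, contributions paid to international organisations 174.5, pension payments received by residents from foreign governments 258.2; capital account: debt forgiveness received from foreign official creditors 219.0.)

1854.5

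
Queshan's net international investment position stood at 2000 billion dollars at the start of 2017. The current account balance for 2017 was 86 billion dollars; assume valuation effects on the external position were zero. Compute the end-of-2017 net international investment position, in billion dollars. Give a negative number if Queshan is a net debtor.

2086

With no valuation effects, change in NIIP = current account = 86
End-of-year NIIP = 2000 + 86 = 2086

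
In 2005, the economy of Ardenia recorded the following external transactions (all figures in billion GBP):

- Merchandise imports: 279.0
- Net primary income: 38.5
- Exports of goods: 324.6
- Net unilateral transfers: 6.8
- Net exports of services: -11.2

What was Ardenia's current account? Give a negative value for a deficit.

79.7

Goods balance = 324.6 - 279.0 = 45.6
Services balance = -11.2
Trade balance (goods + services) = 45.6 + (-11.2) = 34.4
Net primary income = 38.5
Net secondary income = 6.8
Current account = 34.4 + 38.5 + 6.8 = 79.7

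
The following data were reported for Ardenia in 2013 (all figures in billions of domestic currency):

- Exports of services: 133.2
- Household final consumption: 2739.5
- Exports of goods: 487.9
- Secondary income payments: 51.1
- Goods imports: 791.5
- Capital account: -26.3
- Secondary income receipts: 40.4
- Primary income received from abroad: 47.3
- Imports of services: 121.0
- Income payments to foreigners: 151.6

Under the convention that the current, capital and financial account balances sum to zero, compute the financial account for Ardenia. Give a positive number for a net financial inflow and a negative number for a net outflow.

Goods balance = 487.9 - 791.5 = -303.6
Services balance = 133.2 - 121.0 = 12.2
Trade balance (goods + services) = -303.6 + 12.2 = -291.4
Net primary income = 47.3 - 151.6 = -104.3
Net secondary income = 40.4 - 51.1 = -10.7
Current account = -291.4 + (-104.3) + (-10.7) = -406.4
Financial account = -(-406.4 + (-26.3)) = 432.7

432.7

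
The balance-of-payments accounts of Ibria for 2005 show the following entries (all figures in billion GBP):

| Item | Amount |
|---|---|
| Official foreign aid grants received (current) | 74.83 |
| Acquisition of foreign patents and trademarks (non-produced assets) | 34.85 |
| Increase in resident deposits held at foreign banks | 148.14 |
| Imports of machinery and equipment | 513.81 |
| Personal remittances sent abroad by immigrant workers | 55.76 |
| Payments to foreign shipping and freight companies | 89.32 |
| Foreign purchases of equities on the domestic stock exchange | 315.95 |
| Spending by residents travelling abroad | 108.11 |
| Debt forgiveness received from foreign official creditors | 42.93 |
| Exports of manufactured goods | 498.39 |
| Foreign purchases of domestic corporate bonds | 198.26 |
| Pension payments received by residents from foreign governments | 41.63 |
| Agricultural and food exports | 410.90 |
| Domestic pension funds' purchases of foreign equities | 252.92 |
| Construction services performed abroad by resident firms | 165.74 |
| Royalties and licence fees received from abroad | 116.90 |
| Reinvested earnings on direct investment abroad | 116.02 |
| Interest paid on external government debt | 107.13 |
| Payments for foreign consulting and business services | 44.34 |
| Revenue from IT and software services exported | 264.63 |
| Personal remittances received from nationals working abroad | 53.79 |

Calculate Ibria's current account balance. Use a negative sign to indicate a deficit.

824.36

Goods: -513.81 + 498.39 + 410.90 = 395.48
Services: 116.90 - 89.32 + 165.74 + 264.63 - 108.11 - 44.34 = 305.50
Primary income: -107.13 + 116.02 = 8.89
Secondary income: -55.76 + 41.63 + 53.79 + 74.83 = 114.49
Current account = 395.48 + 305.50 + 8.89 + 114.49 = 824.36
(Excluded from the current account — capital account: acquisition of foreign patents and trademarks (non-produced assets) 34.85, debt forgiveness received from foreign official creditors 42.93; financial account: increase in resident deposits held at foreign banks 148.14, foreign purchases of equities on the domestic stock exchange 315.95, foreign purchases of domestic corporate bonds 198.26, domestic pension funds' purchases of foreign equities 252.92.)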